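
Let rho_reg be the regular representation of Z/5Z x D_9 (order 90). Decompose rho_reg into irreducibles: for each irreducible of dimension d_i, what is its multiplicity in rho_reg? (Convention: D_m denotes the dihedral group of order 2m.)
Each irreducible V_i of dimension d_i appears with multiplicity d_i, i.e. rho_reg = (direct sum over all irreducibles V_i) d_i V_i. The irreducible dimensions for Z/5Z x D_9 are 1, 1, 1, 1, 1, 1, 1, 1, 1, 1, 2, 2, 2, 2, 2, 2, 2, 2, 2, 2, 2, 2, 2, 2, 2, 2, 2, 2, 2, 2: 10 irreducibles of dimension 1, each with multiplicity 1; 20 irreducibles of dimension 2, each with multiplicity 2. Total dimension 10*1*1 + 20*2*2 = 90 = |G|.

Proof sketch: General theorem: in the regular representation of a finite group G, each irreducible appears with multiplicity equal to its dimension. Check: dim(rho_reg) = sum d_i^2 = 1 + 1 + 1 + 1 + 1 + 1 + 1 + 1 + 1 + 1 + 4 + 4 + 4 + 4 + 4 + 4 + 4 + 4 + 4 + 4 + 4 + 4 + 4 + 4 + 4 + 4 + 4 + 4 + 4 + 4 = 90 = |G|.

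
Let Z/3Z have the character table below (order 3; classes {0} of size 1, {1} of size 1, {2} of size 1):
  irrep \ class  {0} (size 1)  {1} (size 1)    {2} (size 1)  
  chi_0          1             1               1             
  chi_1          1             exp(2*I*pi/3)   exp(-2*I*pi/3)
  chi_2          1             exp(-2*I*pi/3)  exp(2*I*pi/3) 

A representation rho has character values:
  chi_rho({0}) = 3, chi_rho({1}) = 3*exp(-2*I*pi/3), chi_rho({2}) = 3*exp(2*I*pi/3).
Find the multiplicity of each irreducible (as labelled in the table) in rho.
Multiplicities: chi_0: 0, chi_1: 0, chi_2: 3.

Use <chi_rho, chi> = (1/|G|) sum_C |C| * chi_rho(C) * conj(chi(C)) with |G| = 3 for each irreducible chi in the table:
  <chi_rho, chi_0> = (1/3)[1*(3)*conj(1) + 1*(3*exp(-2*I*pi/3))*conj(1) + 1*(3*exp(2*I*pi/3))*conj(1)]
      = (1/3)[(3) + (3*exp(-2*I*pi/3)) + (3*exp(2*I*pi/3))] = 0/3 = 0
  <chi_rho, chi_1> = (1/3)[1*(3)*conj(1) + 1*(3*exp(-2*I*pi/3))*conj(exp(2*I*pi/3)) + 1*(3*exp(2*I*pi/3))*conj(exp(-2*I*pi/3))]
      = (1/3)[(3) + (3*exp(2*I*pi/3)) + (3*exp(-2*I*pi/3))] = 0/3 = 0
  <chi_rho, chi_2> = (1/3)[1*(3)*conj(1) + 1*(3*exp(-2*I*pi/3))*conj(exp(-2*I*pi/3)) + 1*(3*exp(2*I*pi/3))*conj(exp(2*I*pi/3))]
      = (1/3)[(3) + (3) + (3)] = 9/3 = 3
(Exp terms are combined using exp(i*s)*conj(exp(i*t)) = exp(i*(s-t)), and sums of them are collapsed using the identity that for every m > 1 the m distinct m-th roots of unity sum to 0, e.g. 1 + exp(2*I*pi/3) + exp(-2*I*pi/3) = 0.)
Dimension check: dim(rho) = sum (mult * dim) = 0*1 + 0*1 + 3*1 = 3 = chi_rho(e) = 3.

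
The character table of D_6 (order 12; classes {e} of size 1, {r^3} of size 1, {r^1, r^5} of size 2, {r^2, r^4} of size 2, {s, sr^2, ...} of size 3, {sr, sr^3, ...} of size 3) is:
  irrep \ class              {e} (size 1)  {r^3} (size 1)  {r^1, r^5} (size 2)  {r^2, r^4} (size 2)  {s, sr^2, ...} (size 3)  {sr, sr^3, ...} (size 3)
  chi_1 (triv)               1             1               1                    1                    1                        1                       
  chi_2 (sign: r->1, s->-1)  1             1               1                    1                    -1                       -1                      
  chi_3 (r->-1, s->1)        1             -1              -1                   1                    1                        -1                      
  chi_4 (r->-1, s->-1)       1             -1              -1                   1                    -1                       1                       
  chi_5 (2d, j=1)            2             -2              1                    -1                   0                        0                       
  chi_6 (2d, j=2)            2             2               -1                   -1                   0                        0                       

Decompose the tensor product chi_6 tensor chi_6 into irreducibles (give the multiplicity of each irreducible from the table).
chi_6 tensor chi_6 = chi_1 + chi_2 + chi_6 (all other irreducibles have multiplicity 0).

Explanation: The character of a tensor product is the pointwise product (chi_6 * chi_6)(C) = chi_6(C) * chi_6(C):
  {e}: (2)*(2), {r^3}: (2)*(2), {r^1, r^5}: (-1)*(-1), {r^2, r^4}: (-1)*(-1), {s, sr^2, ...}: (0)*(0), {sr, sr^3, ...}: (0)*(0)
so (chi_6 * chi_6) takes values
  {e} -> 4, {r^3} -> 4, {r^1, r^5} -> 1, {r^2, r^4} -> 1, {s, sr^2, ...} -> 0, {sr, sr^3, ...} -> 0.
Now take the inner product of this character with each irreducible chi from the table, <chi_6*chi_6, chi> = (1/12) sum_C |C| (chi_6*chi_6)(C) conj(chi(C)):
  <chi_6*chi_6, chi_1> = (1/12)[1*(4)*conj(1) + 1*(4)*conj(1) + 2*(1)*conj(1) + 2*(1)*conj(1) + 3*(0)*conj(1) + 3*(0)*conj(1)]
      = (1/12)[(4) + (4) + (2) + (2) + (0) + (0)] = 12/12 = 1
  <chi_6*chi_6, chi_2> = (1/12)[1*(4)*conj(1) + 1*(4)*conj(1) + 2*(1)*conj(1) + 2*(1)*conj(1) + 3*(0)*conj(-1) + 3*(0)*conj(-1)]
      = (1/12)[(4) + (4) + (2) + (2) + (0) + (0)] = 12/12 = 1
  <chi_6*chi_6, chi_3> = (1/12)[1*(4)*conj(1) + 1*(4)*conj(-1) + 2*(1)*conj(-1) + 2*(1)*conj(1) + 3*(0)*conj(1) + 3*(0)*conj(-1)]
      = (1/12)[(4) + (-4) + (-2) + (2) + (0) + (0)] = 0/12 = 0
  <chi_6*chi_6, chi_4> = (1/12)[1*(4)*conj(1) + 1*(4)*conj(-1) + 2*(1)*conj(-1) + 2*(1)*conj(1) + 3*(0)*conj(-1) + 3*(0)*conj(1)]
      = (1/12)[(4) + (-4) + (-2) + (2) + (0) + (0)] = 0/12 = 0
  <chi_6*chi_6, chi_5> = (1/12)[1*(4)*conj(2) + 1*(4)*conj(-2) + 2*(1)*conj(1) + 2*(1)*conj(-1) + 3*(0)*conj(0) + 3*(0)*conj(0)]
      = (1/12)[(8) + (-8) + (2) + (-2) + (0) + (0)] = 0/12 = 0
  <chi_6*chi_6, chi_6> = (1/12)[1*(4)*conj(2) + 1*(4)*conj(2) + 2*(1)*conj(-1) + 2*(1)*conj(-1) + 3*(0)*conj(0) + 3*(0)*conj(0)]
      = (1/12)[(8) + (8) + (-2) + (-2) + (0) + (0)] = 12/12 = 1
Hence the multiplicities are chi_1: 1, chi_2: 1, chi_6: 1. Dimension check: dim(chi_6)*dim(chi_6) = 2*2 = 4 and sum (mult * dim) = 1*1 + 1*1 + 1*2 = 4.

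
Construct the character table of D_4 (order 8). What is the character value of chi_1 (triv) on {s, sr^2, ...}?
Conjugacy classes: {e} of size 1, {r^2} of size 1, {r^1, r^3} of size 2, {s, sr^2, ...} of size 2, {sr, sr^3, ...} of size 2.
Character table:
  irrep \ class              {e} (size 1)  {r^2} (size 1)  {r^1, r^3} (size 2)  {s, sr^2, ...} (size 2)  {sr, sr^3, ...} (size 2)
  chi_1 (triv)               1             1               1                    1                        1                       
  chi_2 (sign: r->1, s->-1)  1             1               1                    -1                       -1                      
  chi_3 (r->-1, s->1)        1             1               -1                   1                        -1                      
  chi_4 (r->-1, s->-1)       1             1               -1                   -1                       1                       
  chi_5 (2d, j=1)            2             -2              0                    0                        0                       

Spot check: chi_1 (triv) on {s, sr^2, ...} = 1.

Justification: D_4 has order 2*4 = 8 with 5 conjugacy classes, hence 5 irreducibles. Sum of squared dims 1 + 1 + 1 + 1 + 4 = 8 = |G|. Linear characters come from the abelianisation; the 2-dimensional irreps have character r^k -> 2*cos(2*pi*j*k/4), reflections -> 0.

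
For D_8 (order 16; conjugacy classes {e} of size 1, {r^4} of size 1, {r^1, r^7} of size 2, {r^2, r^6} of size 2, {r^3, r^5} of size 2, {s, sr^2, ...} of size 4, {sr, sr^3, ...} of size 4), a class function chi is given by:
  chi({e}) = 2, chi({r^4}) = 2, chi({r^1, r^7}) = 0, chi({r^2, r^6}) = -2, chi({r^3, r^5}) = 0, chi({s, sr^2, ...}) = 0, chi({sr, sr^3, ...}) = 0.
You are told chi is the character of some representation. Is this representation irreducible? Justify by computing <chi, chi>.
Irreducible: <chi, chi> = 1.

<chi, chi> = (1/|G|) sum_C |C| * |chi(C)|^2 = (1/16)[1*|2|^2 + 1*|2|^2 + 2*|0|^2 + 2*|-2|^2 + 2*|0|^2 + 4*|0|^2 + 4*|0|^2]
  = (1/16)[(4) + (4) + (0) + (8) + (0) + (0) + (0)] = 16/16 = 1.
A character is irreducible iff <chi, chi> = 1, so this representation is irreducible.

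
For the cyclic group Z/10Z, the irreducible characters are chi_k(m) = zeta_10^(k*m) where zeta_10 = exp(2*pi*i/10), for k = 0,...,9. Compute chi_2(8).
chi_2(8) = zeta_10^16 = exp(-4*I*pi/5)

Working: chi_2(8) = zeta_10^(2*8) = zeta_10^16. Since zeta_10^10 = 1, this equals zeta_10^6 = exp(2*pi*i*6/10) = exp(-4*I*pi/5).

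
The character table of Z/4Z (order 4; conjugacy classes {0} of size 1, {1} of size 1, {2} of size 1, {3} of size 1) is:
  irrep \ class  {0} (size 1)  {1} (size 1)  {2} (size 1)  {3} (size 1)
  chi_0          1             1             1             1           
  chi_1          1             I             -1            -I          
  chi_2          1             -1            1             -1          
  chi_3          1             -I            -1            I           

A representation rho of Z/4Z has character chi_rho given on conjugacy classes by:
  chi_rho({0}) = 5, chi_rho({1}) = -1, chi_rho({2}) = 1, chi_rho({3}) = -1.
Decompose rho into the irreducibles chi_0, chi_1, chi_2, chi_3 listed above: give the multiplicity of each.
Multiplicities: chi_0: 1, chi_1: 1, chi_2: 2, chi_3: 1.

Use <chi_rho, chi> = (1/|G|) sum_C |C| * chi_rho(C) * conj(chi(C)) with |G| = 4 for each irreducible chi in the table:
  <chi_rho, chi_0> = (1/4)[1*(5)*conj(1) + 1*(-1)*conj(1) + 1*(1)*conj(1) + 1*(-1)*conj(1)]
      = (1/4)[(5) + (-1) + (1) + (-1)] = 4/4 = 1
  <chi_rho, chi_1> = (1/4)[1*(5)*conj(1) + 1*(-1)*conj(I) + 1*(1)*conj(-1) + 1*(-1)*conj(-I)]
      = (1/4)[(5) + (I) + (-1) + (-I)] = 4/4 = 1
  <chi_rho, chi_2> = (1/4)[1*(5)*conj(1) + 1*(-1)*conj(-1) + 1*(1)*conj(1) + 1*(-1)*conj(-1)]
      = (1/4)[(5) + (1) + (1) + (1)] = 8/4 = 2
  <chi_rho, chi_3> = (1/4)[1*(5)*conj(1) + 1*(-1)*conj(-I) + 1*(1)*conj(-1) + 1*(-1)*conj(I)]
      = (1/4)[(5) + (-I) + (-1) + (I)] = 4/4 = 1
(Exp terms are combined using exp(i*s)*conj(exp(i*t)) = exp(i*(s-t)), and sums of them are collapsed using the identity that for every m > 1 the m distinct m-th roots of unity sum to 0, e.g. 1 + exp(2*I*pi/3) + exp(-2*I*pi/3) = 0.)
Dimension check: dim(rho) = sum (mult * dim) = 1*1 + 1*1 + 2*1 + 1*1 = 5 = chi_rho(e) = 5.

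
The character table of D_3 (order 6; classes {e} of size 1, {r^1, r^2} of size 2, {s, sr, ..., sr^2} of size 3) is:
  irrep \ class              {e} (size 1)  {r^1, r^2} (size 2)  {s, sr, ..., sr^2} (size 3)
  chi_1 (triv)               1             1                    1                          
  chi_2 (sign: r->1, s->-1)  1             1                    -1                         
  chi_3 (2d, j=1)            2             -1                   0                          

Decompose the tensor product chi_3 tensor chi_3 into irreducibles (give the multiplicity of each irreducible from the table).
chi_3 tensor chi_3 = chi_1 + chi_2 + chi_3 (all other irreducibles have multiplicity 0).

The character of a tensor product is the pointwise product (chi_3 * chi_3)(C) = chi_3(C) * chi_3(C):
  {e}: (2)*(2), {r^1, r^2}: (-1)*(-1), {s, sr, ..., sr^2}: (0)*(0)
so (chi_3 * chi_3) takes values
  {e} -> 4, {r^1, r^2} -> 1, {s, sr, ..., sr^2} -> 0.
Now take the inner product of this character with each irreducible chi from the table, <chi_3*chi_3, chi> = (1/6) sum_C |C| (chi_3*chi_3)(C) conj(chi(C)):
  <chi_3*chi_3, chi_1> = (1/6)[1*(4)*conj(1) + 2*(1)*conj(1) + 3*(0)*conj(1)]
      = (1/6)[(4) + (2) + (0)] = 6/6 = 1
  <chi_3*chi_3, chi_2> = (1/6)[1*(4)*conj(1) + 2*(1)*conj(1) + 3*(0)*conj(-1)]
      = (1/6)[(4) + (2) + (0)] = 6/6 = 1
  <chi_3*chi_3, chi_3> = (1/6)[1*(4)*conj(2) + 2*(1)*conj(-1) + 3*(0)*conj(0)]
      = (1/6)[(8) + (-2) + (0)] = 6/6 = 1
Hence the multiplicities are chi_1: 1, chi_2: 1, chi_3: 1. Dimension check: dim(chi_3)*dim(chi_3) = 2*2 = 4 and sum (mult * dim) = 1*1 + 1*1 + 1*2 = 4.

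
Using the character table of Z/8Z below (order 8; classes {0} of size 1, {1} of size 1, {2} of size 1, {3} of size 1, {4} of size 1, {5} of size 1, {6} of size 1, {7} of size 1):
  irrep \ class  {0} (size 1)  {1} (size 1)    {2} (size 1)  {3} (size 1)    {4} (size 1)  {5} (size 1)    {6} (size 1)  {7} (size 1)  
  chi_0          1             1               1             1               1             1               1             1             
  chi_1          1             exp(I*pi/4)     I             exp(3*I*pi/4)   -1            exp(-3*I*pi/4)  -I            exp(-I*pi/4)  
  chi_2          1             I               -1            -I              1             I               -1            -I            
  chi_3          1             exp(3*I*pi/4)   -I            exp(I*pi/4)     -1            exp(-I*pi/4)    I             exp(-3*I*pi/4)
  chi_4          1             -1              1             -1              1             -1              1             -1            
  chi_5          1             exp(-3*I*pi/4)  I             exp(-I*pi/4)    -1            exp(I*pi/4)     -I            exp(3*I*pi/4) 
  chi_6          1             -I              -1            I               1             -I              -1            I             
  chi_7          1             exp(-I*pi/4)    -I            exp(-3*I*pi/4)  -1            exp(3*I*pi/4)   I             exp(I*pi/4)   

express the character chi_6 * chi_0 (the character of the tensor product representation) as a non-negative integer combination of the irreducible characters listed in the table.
chi_6 tensor chi_0 = chi_6 (all other irreducibles have multiplicity 0).

Solution. The character of a tensor product is the pointwise product (chi_6 * chi_0)(C) = chi_6(C) * chi_0(C):
  {0}: (1)*(1), {1}: (-I)*(1), {2}: (-1)*(1), {3}: (I)*(1), {4}: (1)*(1), {5}: (-I)*(1), {6}: (-1)*(1), {7}: (I)*(1)
so (chi_6 * chi_0) takes values
  {0} -> 1, {1} -> -I, {2} -> -1, {3} -> I, {4} -> 1, {5} -> -I, {6} -> -1, {7} -> I.
Now take the inner product of this character with each irreducible chi from the table, <chi_6*chi_0, chi> = (1/8) sum_C |C| (chi_6*chi_0)(C) conj(chi(C)):
  <chi_6*chi_0, chi_0> = (1/8)[1*(1)*conj(1) + 1*(-I)*conj(1) + 1*(-1)*conj(1) + 1*(I)*conj(1) + 1*(1)*conj(1) + 1*(-I)*conj(1) + 1*(-1)*conj(1) + 1*(I)*conj(1)]
      = (1/8)[(1) + (-I) + (-1) + (I) + (1) + (-I) + (-1) + (I)] = 0/8 = 0
  <chi_6*chi_0, chi_1> = (1/8)[1*(1)*conj(1) + 1*(-I)*conj(exp(I*pi/4)) + 1*(-1)*conj(I) + 1*(I)*conj(exp(3*I*pi/4)) + 1*(1)*conj(-1) + 1*(-I)*conj(exp(-3*I*pi/4)) + 1*(-1)*conj(-I) + 1*(I)*conj(exp(-I*pi/4))]
      = (1/8)[(1) + (-exp(I*pi/4)) + (I) + (exp(-I*pi/4)) + (-1) + (-exp(-3*I*pi/4)) + (-I) + (exp(3*I*pi/4))] = 0/8 = 0
  <chi_6*chi_0, chi_2> = (1/8)[1*(1)*conj(1) + 1*(-I)*conj(I) + 1*(-1)*conj(-1) + 1*(I)*conj(-I) + 1*(1)*conj(1) + 1*(-I)*conj(I) + 1*(-1)*conj(-1) + 1*(I)*conj(-I)]
      = (1/8)[(1) + (-1) + (1) + (-1) + (1) + (-1) + (1) + (-1)] = 0/8 = 0
  <chi_6*chi_0, chi_3> = (1/8)[1*(1)*conj(1) + 1*(-I)*conj(exp(3*I*pi/4)) + 1*(-1)*conj(-I) + 1*(I)*conj(exp(I*pi/4)) + 1*(1)*conj(-1) + 1*(-I)*conj(exp(-I*pi/4)) + 1*(-1)*conj(I) + 1*(I)*conj(exp(-3*I*pi/4))]
      = (1/8)[(1) + (-exp(-I*pi/4)) + (-I) + (exp(I*pi/4)) + (-1) + (-exp(3*I*pi/4)) + (I) + (exp(-3*I*pi/4))] = 0/8 = 0
  <chi_6*chi_0, chi_4> = (1/8)[1*(1)*conj(1) + 1*(-I)*conj(-1) + 1*(-1)*conj(1) + 1*(I)*conj(-1) + 1*(1)*conj(1) + 1*(-I)*conj(-1) + 1*(-1)*conj(1) + 1*(I)*conj(-1)]
      = (1/8)[(1) + (I) + (-1) + (-I) + (1) + (I) + (-1) + (-I)] = 0/8 = 0
  <chi_6*chi_0, chi_5> = (1/8)[1*(1)*conj(1) + 1*(-I)*conj(exp(-3*I*pi/4)) + 1*(-1)*conj(I) + 1*(I)*conj(exp(-I*pi/4)) + 1*(1)*conj(-1) + 1*(-I)*conj(exp(I*pi/4)) + 1*(-1)*conj(-I) + 1*(I)*conj(exp(3*I*pi/4))]
      = (1/8)[(1) + (-exp(-3*I*pi/4)) + (I) + (exp(3*I*pi/4)) + (-1) + (-exp(I*pi/4)) + (-I) + (exp(-I*pi/4))] = 0/8 = 0
  <chi_6*chi_0, chi_6> = (1/8)[1*(1)*conj(1) + 1*(-I)*conj(-I) + 1*(-1)*conj(-1) + 1*(I)*conj(I) + 1*(1)*conj(1) + 1*(-I)*conj(-I) + 1*(-1)*conj(-1) + 1*(I)*conj(I)]
      = (1/8)[(1) + (1) + (1) + (1) + (1) + (1) + (1) + (1)] = 8/8 = 1
  <chi_6*chi_0, chi_7> = (1/8)[1*(1)*conj(1) + 1*(-I)*conj(exp(-I*pi/4)) + 1*(-1)*conj(-I) + 1*(I)*conj(exp(-3*I*pi/4)) + 1*(1)*conj(-1) + 1*(-I)*conj(exp(3*I*pi/4)) + 1*(-1)*conj(I) + 1*(I)*conj(exp(I*pi/4))]
      = (1/8)[(1) + (-exp(3*I*pi/4)) + (-I) + (exp(-3*I*pi/4)) + (-1) + (-exp(-I*pi/4)) + (I) + (exp(I*pi/4))] = 0/8 = 0
(Exp terms are combined using exp(i*s)*conj(exp(i*t)) = exp(i*(s-t)), and sums of them are collapsed using the identity that for every m > 1 the m distinct m-th roots of unity sum to 0, e.g. 1 + exp(2*I*pi/3) + exp(-2*I*pi/3) = 0.)
Hence the multiplicities are chi_6: 1. Dimension check: dim(chi_6)*dim(chi_0) = 1*1 = 1 and sum (mult * dim) = 1*1 = 1.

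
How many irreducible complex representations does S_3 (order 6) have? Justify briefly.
3

Explanation: The number of irreducible complex representations of a finite group equals its number of conjugacy classes. Conjugacy classes in S_3 correspond to cycle types, i.e. partitions of 3; there are p(3) = 3 of them, so S_3 (order 6) has exactly 3 irreducible complex representations.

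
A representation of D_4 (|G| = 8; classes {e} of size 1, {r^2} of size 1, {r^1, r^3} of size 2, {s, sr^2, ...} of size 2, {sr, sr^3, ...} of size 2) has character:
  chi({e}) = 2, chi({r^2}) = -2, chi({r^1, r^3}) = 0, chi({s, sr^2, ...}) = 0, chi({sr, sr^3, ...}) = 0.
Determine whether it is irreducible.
Irreducible: <chi, chi> = 1.

Details: <chi, chi> = (1/|G|) sum_C |C| * |chi(C)|^2 = (1/8)[1*|2|^2 + 1*|-2|^2 + 2*|0|^2 + 2*|0|^2 + 2*|0|^2]
  = (1/8)[(4) + (4) + (0) + (0) + (0)] = 8/8 = 1.
A character is irreducible iff <chi, chi> = 1, so this representation is irreducible.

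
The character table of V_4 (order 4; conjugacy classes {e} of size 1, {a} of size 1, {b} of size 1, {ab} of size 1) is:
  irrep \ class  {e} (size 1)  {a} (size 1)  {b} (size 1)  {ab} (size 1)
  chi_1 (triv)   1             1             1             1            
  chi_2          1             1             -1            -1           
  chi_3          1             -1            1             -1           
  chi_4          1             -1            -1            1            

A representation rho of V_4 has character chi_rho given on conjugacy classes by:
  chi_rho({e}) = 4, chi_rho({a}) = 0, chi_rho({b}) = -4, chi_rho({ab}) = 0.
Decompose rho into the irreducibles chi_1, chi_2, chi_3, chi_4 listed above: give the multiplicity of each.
Multiplicities: chi_1: 0, chi_2: 2, chi_3: 0, chi_4: 2.

Derivation: Use <chi_rho, chi> = (1/|G|) sum_C |C| * chi_rho(C) * conj(chi(C)) with |G| = 4 for each irreducible chi in the table:
  <chi_rho, chi_1> = (1/4)[1*(4)*conj(1) + 1*(0)*conj(1) + 1*(-4)*conj(1) + 1*(0)*conj(1)]
      = (1/4)[(4) + (0) + (-4) + (0)] = 0/4 = 0
  <chi_rho, chi_2> = (1/4)[1*(4)*conj(1) + 1*(0)*conj(1) + 1*(-4)*conj(-1) + 1*(0)*conj(-1)]
      = (1/4)[(4) + (0) + (4) + (0)] = 8/4 = 2
  <chi_rho, chi_3> = (1/4)[1*(4)*conj(1) + 1*(0)*conj(-1) + 1*(-4)*conj(1) + 1*(0)*conj(-1)]
      = (1/4)[(4) + (0) + (-4) + (0)] = 0/4 = 0
  <chi_rho, chi_4> = (1/4)[1*(4)*conj(1) + 1*(0)*conj(-1) + 1*(-4)*conj(-1) + 1*(0)*conj(1)]
      = (1/4)[(4) + (0) + (4) + (0)] = 8/4 = 2
Dimension check: dim(rho) = sum (mult * dim) = 0*1 + 2*1 + 0*1 + 2*1 = 4 = chi_rho(e) = 4.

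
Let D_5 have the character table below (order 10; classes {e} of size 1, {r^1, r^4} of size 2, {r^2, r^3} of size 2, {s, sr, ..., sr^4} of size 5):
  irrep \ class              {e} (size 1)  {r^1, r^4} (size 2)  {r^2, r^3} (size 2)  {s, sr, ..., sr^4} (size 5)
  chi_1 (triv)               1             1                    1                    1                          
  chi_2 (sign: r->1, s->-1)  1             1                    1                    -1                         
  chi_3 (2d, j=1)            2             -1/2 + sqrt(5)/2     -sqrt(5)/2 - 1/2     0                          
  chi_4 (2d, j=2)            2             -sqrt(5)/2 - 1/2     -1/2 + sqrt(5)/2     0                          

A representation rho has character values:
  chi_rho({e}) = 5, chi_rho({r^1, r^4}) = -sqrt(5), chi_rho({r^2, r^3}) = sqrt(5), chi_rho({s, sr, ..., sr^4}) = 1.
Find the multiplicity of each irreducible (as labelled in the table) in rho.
Multiplicities: chi_1: 1, chi_2: 0, chi_3: 0, chi_4: 2.

Working: Use <chi_rho, chi> = (1/|G|) sum_C |C| * chi_rho(C) * conj(chi(C)) with |G| = 10 for each irreducible chi in the table:
  <chi_rho, chi_1> = (1/10)[1*(5)*conj(1) + 2*(-sqrt(5))*conj(1) + 2*(sqrt(5))*conj(1) + 5*(1)*conj(1)]
      = (1/10)[(5) + (-2*sqrt(5)) + (2*sqrt(5)) + (5)] = 10/10 = 1
  <chi_rho, chi_2> = (1/10)[1*(5)*conj(1) + 2*(-sqrt(5))*conj(1) + 2*(sqrt(5))*conj(1) + 5*(1)*conj(-1)]
      = (1/10)[(5) + (-2*sqrt(5)) + (2*sqrt(5)) + (-5)] = 0/10 = 0
  <chi_rho, chi_3> = (1/10)[1*(5)*conj(2) + 2*(-sqrt(5))*conj(-1/2 + sqrt(5)/2) + 2*(sqrt(5))*conj(-sqrt(5)/2 - 1/2) + 5*(1)*conj(0)]
      = (1/10)[(10) + (-5 + sqrt(5)) + (-5 - sqrt(5)) + (0)] = 0/10 = 0
  <chi_rho, chi_4> = (1/10)[1*(5)*conj(2) + 2*(-sqrt(5))*conj(-sqrt(5)/2 - 1/2) + 2*(sqrt(5))*conj(-1/2 + sqrt(5)/2) + 5*(1)*conj(0)]
      = (1/10)[(10) + (sqrt(5) + 5) + (5 - sqrt(5)) + (0)] = 20/10 = 2
Dimension check: dim(rho) = sum (mult * dim) = 1*1 + 0*1 + 0*2 + 2*2 = 5 = chi_rho(e) = 5.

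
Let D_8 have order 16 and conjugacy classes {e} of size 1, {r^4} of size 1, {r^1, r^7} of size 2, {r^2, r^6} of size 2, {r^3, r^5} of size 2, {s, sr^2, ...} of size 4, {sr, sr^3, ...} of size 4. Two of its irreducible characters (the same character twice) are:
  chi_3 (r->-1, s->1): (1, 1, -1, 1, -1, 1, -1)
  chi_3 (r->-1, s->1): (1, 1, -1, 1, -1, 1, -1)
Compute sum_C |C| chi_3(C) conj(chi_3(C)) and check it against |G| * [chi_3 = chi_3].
Sum = 16 = |G| = 16; so <chi_3, chi_3> = 1 (norm-1 confirms irreducibility).

Reasoning: Compute term by term over conjugacy classes (|C| * chi_3(C) * conj(chi_3(C))):
  1*(1)*conj(1) + 1*(1)*conj(1) + 2*(-1)*conj(-1) + 2*(1)*conj(1) + 2*(-1)*conj(-1) + 4*(1)*conj(1) + 4*(-1)*conj(-1)
  = (1) + (1) + (2) + (2) + (2) + (4) + (4)
  = 16.
Dividing by |G| = 16 gives 16/16 = 1, matching the row-orthogonality relation <chi_3, chi_3> = [chi_3 = chi_3].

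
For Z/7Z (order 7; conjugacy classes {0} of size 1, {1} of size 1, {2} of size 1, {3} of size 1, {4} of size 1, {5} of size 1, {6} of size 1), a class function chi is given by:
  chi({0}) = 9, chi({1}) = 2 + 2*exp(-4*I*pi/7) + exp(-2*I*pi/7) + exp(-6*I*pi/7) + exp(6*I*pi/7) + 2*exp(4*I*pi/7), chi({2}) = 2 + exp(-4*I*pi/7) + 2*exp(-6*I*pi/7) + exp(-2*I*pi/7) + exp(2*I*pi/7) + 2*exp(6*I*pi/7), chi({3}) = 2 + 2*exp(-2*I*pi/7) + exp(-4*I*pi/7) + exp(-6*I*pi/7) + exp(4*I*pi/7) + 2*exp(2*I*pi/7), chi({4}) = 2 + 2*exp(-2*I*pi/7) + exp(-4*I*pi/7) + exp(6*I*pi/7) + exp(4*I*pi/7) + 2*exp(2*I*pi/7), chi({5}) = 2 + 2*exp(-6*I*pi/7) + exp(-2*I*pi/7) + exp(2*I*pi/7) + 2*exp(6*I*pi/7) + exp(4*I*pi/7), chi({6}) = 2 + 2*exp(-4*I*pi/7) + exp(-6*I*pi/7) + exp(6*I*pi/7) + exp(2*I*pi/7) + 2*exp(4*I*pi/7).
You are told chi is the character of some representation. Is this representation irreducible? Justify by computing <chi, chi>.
Not irreducible (reducible): <chi, chi> = 15 > 1.

Why: <chi, chi> = (1/|G|) sum_C |C| * |chi(C)|^2 = (1/7)[1*|9|^2 + 1*|2 + 2*exp(-4*I*pi/7) + exp(-2*I*pi/7) + exp(-6*I*pi/7) + exp(6*I*pi/7) + 2*exp(4*I*pi/7)|^2 + 1*|2 + exp(-4*I*pi/7) + 2*exp(-6*I*pi/7) + exp(-2*I*pi/7) + exp(2*I*pi/7) + 2*exp(6*I*pi/7)|^2 + 1*|2 + 2*exp(-2*I*pi/7) + exp(-4*I*pi/7) + exp(-6*I*pi/7) + exp(4*I*pi/7) + 2*exp(2*I*pi/7)|^2 + 1*|2 + 2*exp(-2*I*pi/7) + exp(-4*I*pi/7) + exp(6*I*pi/7) + exp(4*I*pi/7) + 2*exp(2*I*pi/7)|^2 + 1*|2 + 2*exp(-6*I*pi/7) + exp(-2*I*pi/7) + exp(2*I*pi/7) + 2*exp(6*I*pi/7) + exp(4*I*pi/7)|^2 + 1*|2 + 2*exp(-4*I*pi/7) + exp(-6*I*pi/7) + exp(6*I*pi/7) + exp(2*I*pi/7) + 2*exp(4*I*pi/7)|^2]
  = (1/7)[(81) + (15 + 13*exp(-4*I*pi/7) + 9*exp(-2*I*pi/7) + 11*exp(-6*I*pi/7) + 11*exp(6*I*pi/7) + 9*exp(2*I*pi/7) + 13*exp(4*I*pi/7)) + (15 + 9*exp(-4*I*pi/7) + 11*exp(-2*I*pi/7) + 13*exp(-6*I*pi/7) + 13*exp(6*I*pi/7) + 11*exp(2*I*pi/7) + 9*exp(4*I*pi/7)) + (15 + 11*exp(-4*I*pi/7) + 13*exp(-2*I*pi/7) + 9*exp(-6*I*pi/7) + 9*exp(6*I*pi/7) + 13*exp(2*I*pi/7) + 11*exp(4*I*pi/7)) + (15 + 11*exp(-4*I*pi/7) + 13*exp(-2*I*pi/7) + 9*exp(-6*I*pi/7) + 9*exp(6*I*pi/7) + 13*exp(2*I*pi/7) + 11*exp(4*I*pi/7)) + (15 + 9*exp(-4*I*pi/7) + 11*exp(-2*I*pi/7) + 13*exp(-6*I*pi/7) + 13*exp(6*I*pi/7) + 11*exp(2*I*pi/7) + 9*exp(4*I*pi/7)) + (15 + 13*exp(-4*I*pi/7) + 9*exp(-2*I*pi/7) + 11*exp(-6*I*pi/7) + 11*exp(6*I*pi/7) + 9*exp(2*I*pi/7) + 13*exp(4*I*pi/7))] = 105/7 = 15.
(Exp terms are combined using exp(i*s)*conj(exp(i*t)) = exp(i*(s-t)), and sums of them are collapsed using the identity that for every m > 1 the m distinct m-th roots of unity sum to 0, e.g. 1 + exp(2*I*pi/3) + exp(-2*I*pi/3) = 0.)
A character is irreducible iff <chi, chi> = 1, so this representation is reducible.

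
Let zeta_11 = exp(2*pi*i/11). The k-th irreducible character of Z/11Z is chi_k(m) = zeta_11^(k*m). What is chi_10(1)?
chi_10(1) = zeta_11^10 = exp(-2*I*pi/11)

Proof sketch: chi_10(1) = zeta_11^(10*1) = zeta_11^10. Since zeta_11^11 = 1, this equals zeta_11^10 = exp(2*pi*i*10/11) = exp(-2*I*pi/11).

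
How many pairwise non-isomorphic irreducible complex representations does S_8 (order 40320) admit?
22

Working: The number of irreducible complex representations of a finite group equals its number of conjugacy classes. Conjugacy classes in S_8 correspond to cycle types, i.e. partitions of 8; there are p(8) = 22 of them, so S_8 (order 40320) has exactly 22 irreducible complex representations.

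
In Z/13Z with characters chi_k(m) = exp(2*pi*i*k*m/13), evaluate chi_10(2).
chi_10(2) = zeta_13^20 = exp(-12*I*pi/13)

Working: chi_10(2) = zeta_13^(10*2) = zeta_13^20. Since zeta_13^13 = 1, this equals zeta_13^7 = exp(2*pi*i*7/13) = exp(-12*I*pi/13).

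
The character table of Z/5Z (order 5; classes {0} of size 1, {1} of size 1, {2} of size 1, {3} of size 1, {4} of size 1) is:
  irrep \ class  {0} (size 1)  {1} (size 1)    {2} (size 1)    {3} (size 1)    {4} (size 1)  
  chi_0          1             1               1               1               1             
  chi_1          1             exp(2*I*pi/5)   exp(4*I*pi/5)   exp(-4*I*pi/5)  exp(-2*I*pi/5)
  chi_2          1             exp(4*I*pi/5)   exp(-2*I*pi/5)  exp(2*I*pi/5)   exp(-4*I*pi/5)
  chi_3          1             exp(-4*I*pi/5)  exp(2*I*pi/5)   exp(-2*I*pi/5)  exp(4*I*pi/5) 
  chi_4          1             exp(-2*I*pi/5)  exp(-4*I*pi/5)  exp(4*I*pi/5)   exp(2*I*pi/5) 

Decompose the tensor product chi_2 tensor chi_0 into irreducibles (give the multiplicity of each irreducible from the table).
chi_2 tensor chi_0 = chi_2 (all other irreducibles have multiplicity 0).

Solution. The character of a tensor product is the pointwise product (chi_2 * chi_0)(C) = chi_2(C) * chi_0(C):
  {0}: (1)*(1), {1}: (exp(4*I*pi/5))*(1), {2}: (exp(-2*I*pi/5))*(1), {3}: (exp(2*I*pi/5))*(1), {4}: (exp(-4*I*pi/5))*(1)
so (chi_2 * chi_0) takes values
  {0} -> 1, {1} -> exp(4*I*pi/5), {2} -> exp(-2*I*pi/5), {3} -> exp(2*I*pi/5), {4} -> exp(-4*I*pi/5).
Now take the inner product of this character with each irreducible chi from the table, <chi_2*chi_0, chi> = (1/5) sum_C |C| (chi_2*chi_0)(C) conj(chi(C)):
  <chi_2*chi_0, chi_0> = (1/5)[1*(1)*conj(1) + 1*(exp(4*I*pi/5))*conj(1) + 1*(exp(-2*I*pi/5))*conj(1) + 1*(exp(2*I*pi/5))*conj(1) + 1*(exp(-4*I*pi/5))*conj(1)]
      = (1/5)[(1) + (exp(4*I*pi/5)) + (exp(-2*I*pi/5)) + (exp(2*I*pi/5)) + (exp(-4*I*pi/5))] = 0/5 = 0
  <chi_2*chi_0, chi_1> = (1/5)[1*(1)*conj(1) + 1*(exp(4*I*pi/5))*conj(exp(2*I*pi/5)) + 1*(exp(-2*I*pi/5))*conj(exp(4*I*pi/5)) + 1*(exp(2*I*pi/5))*conj(exp(-4*I*pi/5)) + 1*(exp(-4*I*pi/5))*conj(exp(-2*I*pi/5))]
      = (1/5)[(1) + (exp(2*I*pi/5)) + (exp(4*I*pi/5)) + (exp(-4*I*pi/5)) + (exp(-2*I*pi/5))] = 0/5 = 0
  <chi_2*chi_0, chi_2> = (1/5)[1*(1)*conj(1) + 1*(exp(4*I*pi/5))*conj(exp(4*I*pi/5)) + 1*(exp(-2*I*pi/5))*conj(exp(-2*I*pi/5)) + 1*(exp(2*I*pi/5))*conj(exp(2*I*pi/5)) + 1*(exp(-4*I*pi/5))*conj(exp(-4*I*pi/5))]
      = (1/5)[(1) + (1) + (1) + (1) + (1)] = 5/5 = 1
  <chi_2*chi_0, chi_3> = (1/5)[1*(1)*conj(1) + 1*(exp(4*I*pi/5))*conj(exp(-4*I*pi/5)) + 1*(exp(-2*I*pi/5))*conj(exp(2*I*pi/5)) + 1*(exp(2*I*pi/5))*conj(exp(-2*I*pi/5)) + 1*(exp(-4*I*pi/5))*conj(exp(4*I*pi/5))]
      = (1/5)[(1) + (exp(-2*I*pi/5)) + (exp(-4*I*pi/5)) + (exp(4*I*pi/5)) + (exp(2*I*pi/5))] = 0/5 = 0
  <chi_2*chi_0, chi_4> = (1/5)[1*(1)*conj(1) + 1*(exp(4*I*pi/5))*conj(exp(-2*I*pi/5)) + 1*(exp(-2*I*pi/5))*conj(exp(-4*I*pi/5)) + 1*(exp(2*I*pi/5))*conj(exp(4*I*pi/5)) + 1*(exp(-4*I*pi/5))*conj(exp(2*I*pi/5))]
      = (1/5)[(1) + (exp(-4*I*pi/5)) + (exp(2*I*pi/5)) + (exp(-2*I*pi/5)) + (exp(4*I*pi/5))] = 0/5 = 0
(Exp terms are combined using exp(i*s)*conj(exp(i*t)) = exp(i*(s-t)), and sums of them are collapsed using the identity that for every m > 1 the m distinct m-th roots of unity sum to 0, e.g. 1 + exp(2*I*pi/3) + exp(-2*I*pi/3) = 0.)
Hence the multiplicities are chi_2: 1. Dimension check: dim(chi_2)*dim(chi_0) = 1*1 = 1 and sum (mult * dim) = 1*1 = 1.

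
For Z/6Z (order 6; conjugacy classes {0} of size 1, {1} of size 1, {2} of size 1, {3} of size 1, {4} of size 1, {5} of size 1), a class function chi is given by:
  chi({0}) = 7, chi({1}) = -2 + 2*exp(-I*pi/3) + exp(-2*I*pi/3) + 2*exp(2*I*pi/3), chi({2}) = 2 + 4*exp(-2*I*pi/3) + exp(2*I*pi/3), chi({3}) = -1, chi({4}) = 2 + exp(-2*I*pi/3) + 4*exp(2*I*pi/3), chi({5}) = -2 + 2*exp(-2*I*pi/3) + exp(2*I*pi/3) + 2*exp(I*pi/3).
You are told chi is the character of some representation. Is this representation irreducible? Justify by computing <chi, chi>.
Not irreducible (reducible): <chi, chi> = 13 > 1.

Justification: <chi, chi> = (1/|G|) sum_C |C| * |chi(C)|^2 = (1/6)[1*|7|^2 + 1*|-2 + 2*exp(-I*pi/3) + exp(-2*I*pi/3) + 2*exp(2*I*pi/3)|^2 + 1*|2 + 4*exp(-2*I*pi/3) + exp(2*I*pi/3)|^2 + 1*|-1|^2 + 1*|2 + exp(-2*I*pi/3) + 4*exp(2*I*pi/3)|^2 + 1*|-2 + 2*exp(-2*I*pi/3) + exp(2*I*pi/3) + 2*exp(I*pi/3)|^2]
  = (1/6)[(49) + (7) + (7) + (1) + (7) + (7)] = 78/6 = 13.
(Exp terms are combined using exp(i*s)*conj(exp(i*t)) = exp(i*(s-t)), and sums of them are collapsed using the identity that for every m > 1 the m distinct m-th roots of unity sum to 0, e.g. 1 + exp(2*I*pi/3) + exp(-2*I*pi/3) = 0.)
A character is irreducible iff <chi, chi> = 1, so this representation is reducible.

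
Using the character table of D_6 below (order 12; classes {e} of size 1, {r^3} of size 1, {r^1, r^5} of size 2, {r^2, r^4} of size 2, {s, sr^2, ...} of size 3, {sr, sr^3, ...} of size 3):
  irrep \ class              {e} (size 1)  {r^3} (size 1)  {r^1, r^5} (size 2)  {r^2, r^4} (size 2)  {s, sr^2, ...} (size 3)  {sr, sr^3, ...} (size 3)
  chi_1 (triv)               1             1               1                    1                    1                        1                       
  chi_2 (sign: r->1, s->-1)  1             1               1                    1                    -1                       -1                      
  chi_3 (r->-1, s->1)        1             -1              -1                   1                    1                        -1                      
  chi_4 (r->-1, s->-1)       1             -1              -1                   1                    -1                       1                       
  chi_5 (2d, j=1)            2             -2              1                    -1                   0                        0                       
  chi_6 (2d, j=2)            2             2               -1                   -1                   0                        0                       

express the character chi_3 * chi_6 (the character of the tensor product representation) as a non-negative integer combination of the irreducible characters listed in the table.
chi_3 tensor chi_6 = chi_5 (all other irreducibles have multiplicity 0).

Solution. The character of a tensor product is the pointwise product (chi_3 * chi_6)(C) = chi_3(C) * chi_6(C):
  {e}: (1)*(2), {r^3}: (-1)*(2), {r^1, r^5}: (-1)*(-1), {r^2, r^4}: (1)*(-1), {s, sr^2, ...}: (1)*(0), {sr, sr^3, ...}: (-1)*(0)
so (chi_3 * chi_6) takes values
  {e} -> 2, {r^3} -> -2, {r^1, r^5} -> 1, {r^2, r^4} -> -1, {s, sr^2, ...} -> 0, {sr, sr^3, ...} -> 0.
Now take the inner product of this character with each irreducible chi from the table, <chi_3*chi_6, chi> = (1/12) sum_C |C| (chi_3*chi_6)(C) conj(chi(C)):
  <chi_3*chi_6, chi_1> = (1/12)[1*(2)*conj(1) + 1*(-2)*conj(1) + 2*(1)*conj(1) + 2*(-1)*conj(1) + 3*(0)*conj(1) + 3*(0)*conj(1)]
      = (1/12)[(2) + (-2) + (2) + (-2) + (0) + (0)] = 0/12 = 0
  <chi_3*chi_6, chi_2> = (1/12)[1*(2)*conj(1) + 1*(-2)*conj(1) + 2*(1)*conj(1) + 2*(-1)*conj(1) + 3*(0)*conj(-1) + 3*(0)*conj(-1)]
      = (1/12)[(2) + (-2) + (2) + (-2) + (0) + (0)] = 0/12 = 0
  <chi_3*chi_6, chi_3> = (1/12)[1*(2)*conj(1) + 1*(-2)*conj(-1) + 2*(1)*conj(-1) + 2*(-1)*conj(1) + 3*(0)*conj(1) + 3*(0)*conj(-1)]
      = (1/12)[(2) + (2) + (-2) + (-2) + (0) + (0)] = 0/12 = 0
  <chi_3*chi_6, chi_4> = (1/12)[1*(2)*conj(1) + 1*(-2)*conj(-1) + 2*(1)*conj(-1) + 2*(-1)*conj(1) + 3*(0)*conj(-1) + 3*(0)*conj(1)]
      = (1/12)[(2) + (2) + (-2) + (-2) + (0) + (0)] = 0/12 = 0
  <chi_3*chi_6, chi_5> = (1/12)[1*(2)*conj(2) + 1*(-2)*conj(-2) + 2*(1)*conj(1) + 2*(-1)*conj(-1) + 3*(0)*conj(0) + 3*(0)*conj(0)]
      = (1/12)[(4) + (4) + (2) + (2) + (0) + (0)] = 12/12 = 1
  <chi_3*chi_6, chi_6> = (1/12)[1*(2)*conj(2) + 1*(-2)*conj(2) + 2*(1)*conj(-1) + 2*(-1)*conj(-1) + 3*(0)*conj(0) + 3*(0)*conj(0)]
      = (1/12)[(4) + (-4) + (-2) + (2) + (0) + (0)] = 0/12 = 0
Hence the multiplicities are chi_5: 1. Dimension check: dim(chi_3)*dim(chi_6) = 1*2 = 2 and sum (mult * dim) = 1*2 = 2.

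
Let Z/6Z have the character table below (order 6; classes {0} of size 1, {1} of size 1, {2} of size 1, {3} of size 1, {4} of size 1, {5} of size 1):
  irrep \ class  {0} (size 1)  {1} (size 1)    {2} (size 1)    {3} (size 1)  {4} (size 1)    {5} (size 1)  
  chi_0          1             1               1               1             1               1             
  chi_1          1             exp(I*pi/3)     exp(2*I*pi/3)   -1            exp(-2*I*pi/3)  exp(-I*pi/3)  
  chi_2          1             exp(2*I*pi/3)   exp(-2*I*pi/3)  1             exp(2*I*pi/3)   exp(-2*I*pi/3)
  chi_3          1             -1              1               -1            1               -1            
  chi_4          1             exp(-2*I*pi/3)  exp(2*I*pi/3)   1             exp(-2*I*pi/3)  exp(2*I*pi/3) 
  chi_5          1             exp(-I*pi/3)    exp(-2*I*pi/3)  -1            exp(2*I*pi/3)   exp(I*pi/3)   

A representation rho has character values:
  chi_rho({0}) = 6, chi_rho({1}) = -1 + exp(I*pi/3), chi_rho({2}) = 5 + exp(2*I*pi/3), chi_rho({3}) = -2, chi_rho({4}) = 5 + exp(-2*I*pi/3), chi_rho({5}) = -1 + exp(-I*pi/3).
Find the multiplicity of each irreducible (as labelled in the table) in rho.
Multiplicities: chi_0: 2, chi_1: 1, chi_2: 0, chi_3: 3, chi_4: 0, chi_5: 0.

Reasoning: Use <chi_rho, chi> = (1/|G|) sum_C |C| * chi_rho(C) * conj(chi(C)) with |G| = 6 for each irreducible chi in the table:
  <chi_rho, chi_0> = (1/6)[1*(6)*conj(1) + 1*(-1 + exp(I*pi/3))*conj(1) + 1*(5 + exp(2*I*pi/3))*conj(1) + 1*(-2)*conj(1) + 1*(5 + exp(-2*I*pi/3))*conj(1) + 1*(-1 + exp(-I*pi/3))*conj(1)]
      = (1/6)[(6) + (-1 + exp(I*pi/3)) + (5 + exp(2*I*pi/3)) + (-2) + (5 + exp(-2*I*pi/3)) + (-1 + exp(-I*pi/3))] = 12/6 = 2
  <chi_rho, chi_1> = (1/6)[1*(6)*conj(1) + 1*(-1 + exp(I*pi/3))*conj(exp(I*pi/3)) + 1*(5 + exp(2*I*pi/3))*conj(exp(2*I*pi/3)) + 1*(-2)*conj(-1) + 1*(5 + exp(-2*I*pi/3))*conj(exp(-2*I*pi/3)) + 1*(-1 + exp(-I*pi/3))*conj(exp(-I*pi/3))]
      = (1/6)[(6) + (1 - exp(-I*pi/3)) + (1 + 5*exp(-2*I*pi/3)) + (2) + (1 + 5*exp(2*I*pi/3)) + (1 - exp(I*pi/3))] = 6/6 = 1
  <chi_rho, chi_2> = (1/6)[1*(6)*conj(1) + 1*(-1 + exp(I*pi/3))*conj(exp(2*I*pi/3)) + 1*(5 + exp(2*I*pi/3))*conj(exp(-2*I*pi/3)) + 1*(-2)*conj(1) + 1*(5 + exp(-2*I*pi/3))*conj(exp(2*I*pi/3)) + 1*(-1 + exp(-I*pi/3))*conj(exp(-2*I*pi/3))]
      = (1/6)[(6) + (1) + (exp(-2*I*pi/3) + 5*exp(2*I*pi/3)) + (-2) + (5*exp(-2*I*pi/3) + exp(2*I*pi/3)) + (1)] = 0/6 = 0
  <chi_rho, chi_3> = (1/6)[1*(6)*conj(1) + 1*(-1 + exp(I*pi/3))*conj(-1) + 1*(5 + exp(2*I*pi/3))*conj(1) + 1*(-2)*conj(-1) + 1*(5 + exp(-2*I*pi/3))*conj(1) + 1*(-1 + exp(-I*pi/3))*conj(-1)]
      = (1/6)[(6) + (1 - exp(I*pi/3)) + (5 + exp(2*I*pi/3)) + (2) + (5 + exp(-2*I*pi/3)) + (1 - exp(-I*pi/3))] = 18/6 = 3
  <chi_rho, chi_4> = (1/6)[1*(6)*conj(1) + 1*(-1 + exp(I*pi/3))*conj(exp(-2*I*pi/3)) + 1*(5 + exp(2*I*pi/3))*conj(exp(2*I*pi/3)) + 1*(-2)*conj(1) + 1*(5 + exp(-2*I*pi/3))*conj(exp(-2*I*pi/3)) + 1*(-1 + exp(-I*pi/3))*conj(exp(2*I*pi/3))]
      = (1/6)[(6) + (-1 - exp(2*I*pi/3)) + (1 + 5*exp(-2*I*pi/3)) + (-2) + (1 + 5*exp(2*I*pi/3)) + (-1 - exp(-2*I*pi/3))] = 0/6 = 0
  <chi_rho, chi_5> = (1/6)[1*(6)*conj(1) + 1*(-1 + exp(I*pi/3))*conj(exp(-I*pi/3)) + 1*(5 + exp(2*I*pi/3))*conj(exp(-2*I*pi/3)) + 1*(-2)*conj(-1) + 1*(5 + exp(-2*I*pi/3))*conj(exp(2*I*pi/3)) + 1*(-1 + exp(-I*pi/3))*conj(exp(I*pi/3))]
      = (1/6)[(6) + (-1) + (exp(-2*I*pi/3) + 5*exp(2*I*pi/3)) + (2) + (5*exp(-2*I*pi/3) + exp(2*I*pi/3)) + (-1)] = 0/6 = 0
(Exp terms are combined using exp(i*s)*conj(exp(i*t)) = exp(i*(s-t)), and sums of them are collapsed using the identity that for every m > 1 the m distinct m-th roots of unity sum to 0, e.g. 1 + exp(2*I*pi/3) + exp(-2*I*pi/3) = 0.)
Dimension check: dim(rho) = sum (mult * dim) = 2*1 + 1*1 + 0*1 + 3*1 + 0*1 + 0*1 = 6 = chi_rho(e) = 6.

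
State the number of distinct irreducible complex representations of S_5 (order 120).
7

Proof sketch: The number of irreducible complex representations of a finite group equals its number of conjugacy classes. Conjugacy classes in S_5 correspond to cycle types, i.e. partitions of 5; there are p(5) = 7 of them, so S_5 (order 120) has exactly 7 irreducible complex representations.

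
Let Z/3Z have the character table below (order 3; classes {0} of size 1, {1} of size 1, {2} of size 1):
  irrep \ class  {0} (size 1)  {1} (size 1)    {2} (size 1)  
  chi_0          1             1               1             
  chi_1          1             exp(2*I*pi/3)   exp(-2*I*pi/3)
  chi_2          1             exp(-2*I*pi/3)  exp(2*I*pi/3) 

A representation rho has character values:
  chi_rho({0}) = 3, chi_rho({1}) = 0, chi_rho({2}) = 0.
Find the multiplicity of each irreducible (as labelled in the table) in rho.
Multiplicities: chi_0: 1, chi_1: 1, chi_2: 1.

Derivation: Use <chi_rho, chi> = (1/|G|) sum_C |C| * chi_rho(C) * conj(chi(C)) with |G| = 3 for each irreducible chi in the table:
  <chi_rho, chi_0> = (1/3)[1*(3)*conj(1) + 1*(0)*conj(1) + 1*(0)*conj(1)]
      = (1/3)[(3) + (0) + (0)] = 3/3 = 1
  <chi_rho, chi_1> = (1/3)[1*(3)*conj(1) + 1*(0)*conj(exp(2*I*pi/3)) + 1*(0)*conj(exp(-2*I*pi/3))]
      = (1/3)[(3) + (0) + (0)] = 3/3 = 1
  <chi_rho, chi_2> = (1/3)[1*(3)*conj(1) + 1*(0)*conj(exp(-2*I*pi/3)) + 1*(0)*conj(exp(2*I*pi/3))]
      = (1/3)[(3) + (0) + (0)] = 3/3 = 1
(Exp terms are combined using exp(i*s)*conj(exp(i*t)) = exp(i*(s-t)), and sums of them are collapsed using the identity that for every m > 1 the m distinct m-th roots of unity sum to 0, e.g. 1 + exp(2*I*pi/3) + exp(-2*I*pi/3) = 0.)
Dimension check: dim(rho) = sum (mult * dim) = 1*1 + 1*1 + 1*1 = 3 = chi_rho(e) = 3.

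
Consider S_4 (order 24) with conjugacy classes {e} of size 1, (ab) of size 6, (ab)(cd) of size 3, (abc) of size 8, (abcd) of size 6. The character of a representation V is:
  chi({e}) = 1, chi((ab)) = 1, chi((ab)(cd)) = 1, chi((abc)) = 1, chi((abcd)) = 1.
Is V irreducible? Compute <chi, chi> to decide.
Irreducible: <chi, chi> = 1.

Derivation: <chi, chi> = (1/|G|) sum_C |C| * |chi(C)|^2 = (1/24)[1*|1|^2 + 6*|1|^2 + 3*|1|^2 + 8*|1|^2 + 6*|1|^2]
  = (1/24)[(1) + (6) + (3) + (8) + (6)] = 24/24 = 1.
A character is irreducible iff <chi, chi> = 1, so this representation is irreducible.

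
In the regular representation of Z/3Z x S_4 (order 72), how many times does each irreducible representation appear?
Each irreducible V_i of dimension d_i appears with multiplicity d_i, i.e. rho_reg = (direct sum over all irreducibles V_i) d_i V_i. The irreducible dimensions for Z/3Z x S_4 are 1, 1, 1, 1, 1, 1, 2, 2, 2, 3, 3, 3, 3, 3, 3: 6 irreducibles of dimension 1, each with multiplicity 1; 3 irreducibles of dimension 2, each with multiplicity 2; 6 irreducibles of dimension 3, each with multiplicity 3. Total dimension 6*1*1 + 3*2*2 + 6*3*3 = 72 = |G|.

General theorem: in the regular representation of a finite group G, each irreducible appears with multiplicity equal to its dimension. Check: dim(rho_reg) = sum d_i^2 = 1 + 1 + 1 + 1 + 1 + 1 + 4 + 4 + 4 + 9 + 9 + 9 + 9 + 9 + 9 = 72 = |G|.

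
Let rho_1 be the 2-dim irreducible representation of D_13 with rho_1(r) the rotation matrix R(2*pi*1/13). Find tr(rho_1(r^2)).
chi_{rho_1}(r^2) = 2*cos(2*pi*1*2/13) = 2*cos(4*pi/13)

Solution. rho_1(r^2) is rotation by angle 2*pi*1*2/13, whose trace is 2*cos(2*pi*1*2/13) = 2*cos(4*pi/13).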